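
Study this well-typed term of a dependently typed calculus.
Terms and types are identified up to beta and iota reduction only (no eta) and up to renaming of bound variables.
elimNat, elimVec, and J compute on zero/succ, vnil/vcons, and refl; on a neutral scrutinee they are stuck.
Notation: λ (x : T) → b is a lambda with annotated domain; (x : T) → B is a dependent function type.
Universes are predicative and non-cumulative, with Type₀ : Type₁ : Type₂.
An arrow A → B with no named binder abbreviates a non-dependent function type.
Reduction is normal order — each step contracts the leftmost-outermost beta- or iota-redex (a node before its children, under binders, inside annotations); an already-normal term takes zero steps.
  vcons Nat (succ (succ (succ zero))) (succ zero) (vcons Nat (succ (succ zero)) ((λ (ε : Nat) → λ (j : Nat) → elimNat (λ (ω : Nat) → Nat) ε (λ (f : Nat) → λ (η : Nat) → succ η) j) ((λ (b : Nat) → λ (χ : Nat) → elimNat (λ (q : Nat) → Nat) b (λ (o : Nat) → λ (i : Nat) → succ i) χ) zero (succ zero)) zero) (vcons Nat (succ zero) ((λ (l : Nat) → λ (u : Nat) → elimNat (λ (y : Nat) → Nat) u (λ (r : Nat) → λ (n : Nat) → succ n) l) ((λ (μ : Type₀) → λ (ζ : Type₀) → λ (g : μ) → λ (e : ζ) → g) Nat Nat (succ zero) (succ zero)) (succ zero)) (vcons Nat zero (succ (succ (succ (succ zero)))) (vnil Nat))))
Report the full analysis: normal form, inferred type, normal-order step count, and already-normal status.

resulting normal form:
  vcons Nat (succ (succ (succ zero))) (succ zero) (vcons Nat (succ (succ zero)) (succ zero) (vcons Nat (succ zero) (succ (succ zero)) (vcons Nat zero (succ (succ (succ (succ zero)))) (vnil Nat))))
inferred type:
  Vec Nat (succ (succ (succ (succ zero))))
steps to reach normal form (normal order): 19
term was already normal: no
first contracted redex: a beta-redex


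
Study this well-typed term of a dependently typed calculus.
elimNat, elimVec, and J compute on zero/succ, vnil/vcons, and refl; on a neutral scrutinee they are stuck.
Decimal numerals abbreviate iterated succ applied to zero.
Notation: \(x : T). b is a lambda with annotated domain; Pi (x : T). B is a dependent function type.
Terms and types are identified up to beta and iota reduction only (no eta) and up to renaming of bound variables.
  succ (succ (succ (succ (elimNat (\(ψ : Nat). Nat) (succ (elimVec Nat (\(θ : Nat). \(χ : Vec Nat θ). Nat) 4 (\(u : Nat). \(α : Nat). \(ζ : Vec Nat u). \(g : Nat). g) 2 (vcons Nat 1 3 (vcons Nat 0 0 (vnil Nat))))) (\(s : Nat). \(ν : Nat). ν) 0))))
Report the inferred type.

type:
  Nat


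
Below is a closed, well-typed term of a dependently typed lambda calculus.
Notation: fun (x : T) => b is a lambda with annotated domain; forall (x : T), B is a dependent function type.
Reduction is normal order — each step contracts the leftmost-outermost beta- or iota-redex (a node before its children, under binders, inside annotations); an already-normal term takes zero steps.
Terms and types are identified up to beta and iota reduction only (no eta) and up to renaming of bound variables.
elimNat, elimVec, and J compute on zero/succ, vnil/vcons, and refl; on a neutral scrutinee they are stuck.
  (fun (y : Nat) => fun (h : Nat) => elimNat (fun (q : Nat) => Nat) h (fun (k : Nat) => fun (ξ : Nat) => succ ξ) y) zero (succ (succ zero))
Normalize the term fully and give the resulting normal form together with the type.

reduced normal form:
  succ (succ zero)
the term's type:
  Nat


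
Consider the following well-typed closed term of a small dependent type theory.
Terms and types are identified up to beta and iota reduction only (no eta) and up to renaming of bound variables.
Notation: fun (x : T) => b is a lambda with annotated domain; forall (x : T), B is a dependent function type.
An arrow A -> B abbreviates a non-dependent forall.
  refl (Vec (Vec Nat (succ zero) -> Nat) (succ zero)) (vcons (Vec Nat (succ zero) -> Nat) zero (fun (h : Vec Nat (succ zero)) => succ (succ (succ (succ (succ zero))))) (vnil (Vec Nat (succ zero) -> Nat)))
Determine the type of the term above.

the term's type:
  Eq (Vec (Vec Nat (succ zero) -> Nat) (succ zero)) (vcons (Vec Nat (succ zero) -> Nat) zero (fun (h : Vec Nat (succ zero)) => succ (succ (succ (succ (succ zero))))) (vnil (Vec Nat (succ zero) -> Nat))) (vcons (Vec Nat (succ zero) -> Nat) zero (fun (f : Vec Nat (succ zero)) => succ (succ (succ (succ (succ zero))))) (vnil (Vec Nat (succ zero) -> Nat)))


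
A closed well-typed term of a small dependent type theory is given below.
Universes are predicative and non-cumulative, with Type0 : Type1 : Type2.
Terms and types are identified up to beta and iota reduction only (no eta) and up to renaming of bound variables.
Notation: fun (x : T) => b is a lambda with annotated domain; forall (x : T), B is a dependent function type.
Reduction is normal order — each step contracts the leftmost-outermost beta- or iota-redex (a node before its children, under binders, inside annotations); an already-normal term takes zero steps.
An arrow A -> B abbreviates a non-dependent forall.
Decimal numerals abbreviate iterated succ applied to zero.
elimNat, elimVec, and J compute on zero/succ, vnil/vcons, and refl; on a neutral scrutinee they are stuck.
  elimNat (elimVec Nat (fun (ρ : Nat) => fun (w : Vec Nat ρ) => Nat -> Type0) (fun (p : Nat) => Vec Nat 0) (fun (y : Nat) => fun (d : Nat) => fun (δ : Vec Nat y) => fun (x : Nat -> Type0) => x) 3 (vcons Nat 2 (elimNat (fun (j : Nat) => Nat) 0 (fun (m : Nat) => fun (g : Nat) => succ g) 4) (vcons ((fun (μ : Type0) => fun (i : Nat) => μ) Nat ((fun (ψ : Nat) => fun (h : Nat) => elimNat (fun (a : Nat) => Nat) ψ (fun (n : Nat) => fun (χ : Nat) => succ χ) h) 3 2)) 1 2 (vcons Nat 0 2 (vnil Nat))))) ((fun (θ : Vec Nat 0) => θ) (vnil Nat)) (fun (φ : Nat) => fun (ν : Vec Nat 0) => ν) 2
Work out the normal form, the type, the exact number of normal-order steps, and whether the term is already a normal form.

normal form:
  vnil Nat
the term's type:
  Vec Nat 0
reduction steps (normal order): 8
already normal: no
first redex: an elimNat iota-redex


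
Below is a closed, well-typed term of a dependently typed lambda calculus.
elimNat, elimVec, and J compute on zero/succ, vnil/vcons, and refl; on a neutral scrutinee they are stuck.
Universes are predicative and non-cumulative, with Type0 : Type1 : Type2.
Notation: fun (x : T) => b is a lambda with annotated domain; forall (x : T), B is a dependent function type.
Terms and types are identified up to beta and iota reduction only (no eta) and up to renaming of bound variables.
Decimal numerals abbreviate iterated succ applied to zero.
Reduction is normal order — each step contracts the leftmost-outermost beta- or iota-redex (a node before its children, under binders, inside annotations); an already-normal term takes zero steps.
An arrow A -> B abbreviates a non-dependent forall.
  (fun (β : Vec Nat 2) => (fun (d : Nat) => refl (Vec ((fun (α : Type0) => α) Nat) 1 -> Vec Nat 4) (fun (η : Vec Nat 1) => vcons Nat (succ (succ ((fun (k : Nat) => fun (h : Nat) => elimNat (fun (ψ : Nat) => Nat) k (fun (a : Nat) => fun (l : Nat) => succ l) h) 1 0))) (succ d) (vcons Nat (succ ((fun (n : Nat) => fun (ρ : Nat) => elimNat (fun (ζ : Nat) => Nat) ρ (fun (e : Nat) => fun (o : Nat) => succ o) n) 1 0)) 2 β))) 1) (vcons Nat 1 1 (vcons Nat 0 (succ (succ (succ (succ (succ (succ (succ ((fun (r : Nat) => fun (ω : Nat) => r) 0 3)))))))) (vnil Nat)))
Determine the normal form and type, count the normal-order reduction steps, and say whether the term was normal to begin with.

normal form:
  refl (Vec Nat 1 -> Vec Nat 4) (fun (β : Vec Nat 1) => vcons Nat 3 2 (vcons Nat 2 2 (vcons Nat 1 1 (vcons Nat 0 7 (vnil Nat)))))
inferred type:
  Eq (Vec Nat 1 -> Vec Nat 4) (fun (β : Vec Nat 1) => vcons Nat 3 2 (vcons Nat 2 2 (vcons Nat 1 1 (vcons Nat 0 7 (vnil Nat))))) (fun (d : Vec Nat 1) => vcons Nat 3 2 (vcons Nat 2 2 (vcons Nat 1 1 (vcons Nat 0 7 (vnil Nat)))))
reduction steps (normal order): 14
already normal: no
first contracted redex: a beta-redex


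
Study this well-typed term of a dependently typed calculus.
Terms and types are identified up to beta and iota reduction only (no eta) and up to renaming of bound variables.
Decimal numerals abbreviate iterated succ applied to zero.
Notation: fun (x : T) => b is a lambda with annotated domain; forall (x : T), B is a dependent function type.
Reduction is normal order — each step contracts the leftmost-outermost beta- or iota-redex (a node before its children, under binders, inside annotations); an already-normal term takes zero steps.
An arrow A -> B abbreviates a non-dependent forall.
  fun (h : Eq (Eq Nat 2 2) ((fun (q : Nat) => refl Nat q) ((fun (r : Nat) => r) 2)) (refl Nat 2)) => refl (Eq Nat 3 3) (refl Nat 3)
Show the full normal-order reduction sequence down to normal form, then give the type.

normal-order reduction:
  fun (h : Eq (Eq Nat 2 2) ((fun (q : Nat) => refl Nat q) ((fun (r : Nat) => r) 2)) (refl Nat 2)) => refl (Eq Nat 3 3) (refl Nat 3)
  ~> fun (h : Eq (Eq Nat 2 2) (refl Nat ((fun (q : Nat) => q) 2)) (refl Nat 2)) => refl (Eq Nat 3 3) (refl Nat 3)
  ~> fun (h : Eq (Eq Nat 2 2) (refl Nat 2) (refl Nat 2)) => refl (Eq Nat 3 3) (refl Nat 3)
the term's type:
  Eq (Eq Nat 2 2) (refl Nat 2) (refl Nat 2) -> Eq (Eq Nat 3 3) (refl Nat 3) (refl Nat 3)


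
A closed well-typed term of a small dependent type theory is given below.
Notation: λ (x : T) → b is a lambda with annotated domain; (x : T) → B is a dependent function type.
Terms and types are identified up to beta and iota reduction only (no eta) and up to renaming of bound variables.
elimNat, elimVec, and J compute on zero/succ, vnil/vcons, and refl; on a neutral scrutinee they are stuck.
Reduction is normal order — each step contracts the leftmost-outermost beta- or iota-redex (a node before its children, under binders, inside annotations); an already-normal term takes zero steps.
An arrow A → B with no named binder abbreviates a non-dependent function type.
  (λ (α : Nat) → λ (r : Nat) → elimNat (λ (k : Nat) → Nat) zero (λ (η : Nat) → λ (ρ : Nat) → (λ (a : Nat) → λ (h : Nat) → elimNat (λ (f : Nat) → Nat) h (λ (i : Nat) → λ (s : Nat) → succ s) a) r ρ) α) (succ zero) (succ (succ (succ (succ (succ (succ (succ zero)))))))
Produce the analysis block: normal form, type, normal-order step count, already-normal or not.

resulting normal form:
  succ (succ (succ (succ (succ (succ (succ zero))))))
inferred type:
  Nat
steps to reach normal form (normal order): 30
term was already normal: no
first contracted redex: a beta-redex


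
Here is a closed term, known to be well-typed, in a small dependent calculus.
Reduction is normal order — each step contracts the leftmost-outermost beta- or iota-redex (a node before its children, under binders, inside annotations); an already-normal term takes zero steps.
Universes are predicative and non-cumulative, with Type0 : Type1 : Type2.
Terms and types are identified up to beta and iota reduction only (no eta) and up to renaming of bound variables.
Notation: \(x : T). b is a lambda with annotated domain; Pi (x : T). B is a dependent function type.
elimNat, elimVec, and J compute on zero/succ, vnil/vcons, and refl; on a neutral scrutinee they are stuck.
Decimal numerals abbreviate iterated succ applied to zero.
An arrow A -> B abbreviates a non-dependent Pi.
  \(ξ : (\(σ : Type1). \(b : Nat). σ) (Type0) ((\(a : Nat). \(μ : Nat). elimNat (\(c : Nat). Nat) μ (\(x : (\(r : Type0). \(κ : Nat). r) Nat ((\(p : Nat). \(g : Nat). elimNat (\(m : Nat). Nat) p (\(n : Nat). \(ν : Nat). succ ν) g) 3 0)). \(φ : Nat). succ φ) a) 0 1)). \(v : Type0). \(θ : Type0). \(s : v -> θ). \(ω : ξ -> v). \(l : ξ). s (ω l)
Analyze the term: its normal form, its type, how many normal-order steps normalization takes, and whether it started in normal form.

normal form:
  \(ξ : Type0). \(σ : Type0). \(b : Type0). \(a : σ -> b). \(μ : ξ -> σ). \(c : ξ). a (μ c)
the term's type:
  Pi (ξ : Type0). Pi (σ : Type0). Pi (b : Type0). (σ -> b) -> (ξ -> σ) -> ξ -> b
reduction steps (normal order): 2
started in normal form: no
first contracted redex: a beta-redex


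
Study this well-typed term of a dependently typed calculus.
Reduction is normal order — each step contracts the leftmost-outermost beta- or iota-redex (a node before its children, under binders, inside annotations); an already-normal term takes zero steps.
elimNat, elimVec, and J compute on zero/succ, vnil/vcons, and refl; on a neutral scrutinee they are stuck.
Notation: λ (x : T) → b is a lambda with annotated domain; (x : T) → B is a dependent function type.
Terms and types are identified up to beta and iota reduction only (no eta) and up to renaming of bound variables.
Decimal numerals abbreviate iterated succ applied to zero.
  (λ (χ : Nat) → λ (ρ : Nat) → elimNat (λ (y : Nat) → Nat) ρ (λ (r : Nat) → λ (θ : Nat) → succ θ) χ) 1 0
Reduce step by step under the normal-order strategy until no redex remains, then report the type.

reduction (normal order):
  (λ (χ : Nat) → λ (ρ : Nat) → elimNat (λ (y : Nat) → Nat) ρ (λ (r : Nat) → λ (θ : Nat) → succ θ) χ) 1 0
  ~> (λ (χ : Nat) → elimNat (λ (ρ : Nat) → Nat) χ (λ (y : Nat) → λ (r : Nat) → succ r) 1) 0
  ~> elimNat (λ (χ : Nat) → Nat) 0 (λ (ρ : Nat) → λ (y : Nat) → succ y) 1
  ~> (λ (χ : Nat) → λ (ρ : Nat) → succ ρ) 0 (elimNat (λ (y : Nat) → Nat) 0 (λ (r : Nat) → λ (θ : Nat) → succ θ) 0)
  ~> (λ (χ : Nat) → succ χ) (elimNat (λ (ρ : Nat) → Nat) 0 (λ (y : Nat) → λ (r : Nat) → succ r) 0)
  ~> succ (elimNat (λ (χ : Nat) → Nat) 0 (λ (ρ : Nat) → λ (y : Nat) → succ y) 0)
  ~> 1
inferred type:
  Nat


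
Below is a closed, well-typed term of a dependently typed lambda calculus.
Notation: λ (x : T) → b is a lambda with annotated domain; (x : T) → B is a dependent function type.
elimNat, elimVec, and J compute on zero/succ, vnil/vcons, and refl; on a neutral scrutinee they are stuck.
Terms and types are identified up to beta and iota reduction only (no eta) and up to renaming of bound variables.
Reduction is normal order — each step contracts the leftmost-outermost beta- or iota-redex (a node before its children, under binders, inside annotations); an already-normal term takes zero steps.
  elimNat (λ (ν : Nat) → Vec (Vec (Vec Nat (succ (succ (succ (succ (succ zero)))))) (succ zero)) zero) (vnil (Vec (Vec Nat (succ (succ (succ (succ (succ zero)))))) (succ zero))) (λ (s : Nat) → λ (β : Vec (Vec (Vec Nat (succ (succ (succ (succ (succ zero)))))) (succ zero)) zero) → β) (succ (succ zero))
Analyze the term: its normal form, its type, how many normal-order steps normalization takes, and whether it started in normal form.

normal form:
  vnil (Vec (Vec Nat (succ (succ (succ (succ (succ zero)))))) (succ zero))
the term's type:
  Vec (Vec (Vec Nat (succ (succ (succ (succ (succ zero)))))) (succ zero)) zero
normal-order step count: 7
term was already normal: no
first redex: an elimNat iota-redex


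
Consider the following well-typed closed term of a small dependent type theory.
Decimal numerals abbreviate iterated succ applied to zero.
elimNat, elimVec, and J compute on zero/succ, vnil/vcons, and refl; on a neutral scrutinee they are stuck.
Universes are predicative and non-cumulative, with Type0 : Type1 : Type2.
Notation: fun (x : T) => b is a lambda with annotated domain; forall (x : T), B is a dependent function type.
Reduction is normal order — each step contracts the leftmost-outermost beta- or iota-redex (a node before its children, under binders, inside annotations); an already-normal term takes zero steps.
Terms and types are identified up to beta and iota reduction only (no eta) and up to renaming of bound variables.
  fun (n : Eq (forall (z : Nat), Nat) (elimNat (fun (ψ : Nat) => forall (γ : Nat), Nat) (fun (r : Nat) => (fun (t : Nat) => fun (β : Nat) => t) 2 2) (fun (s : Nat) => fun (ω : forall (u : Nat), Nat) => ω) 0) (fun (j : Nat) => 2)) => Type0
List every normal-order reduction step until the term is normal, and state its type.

normal-order reduction sequence:
  fun (n : Eq (forall (z : Nat), Nat) (elimNat (fun (ψ : Nat) => forall (γ : Nat), Nat) (fun (r : Nat) => (fun (t : Nat) => fun (β : Nat) => t) 2 2) (fun (s : Nat) => fun (ω : forall (u : Nat), Nat) => ω) 0) (fun (j : Nat) => 2)) => Type0
  ~> fun (n : Eq (forall (z : Nat), Nat) (fun (ψ : Nat) => (fun (γ : Nat) => fun (r : Nat) => γ) 2 2) (fun (t : Nat) => 2)) => Type0
  ~> fun (n : Eq (forall (z : Nat), Nat) (fun (ψ : Nat) => (fun (γ : Nat) => 2) 2) (fun (r : Nat) => 2)) => Type0
  ~> fun (n : Eq (forall (z : Nat), Nat) (fun (ψ : Nat) => 2) (fun (γ : Nat) => 2)) => Type0
inferred type:
  forall (n : Eq (forall (z : Nat), Nat) (fun (ψ : Nat) => 2) (fun (γ : Nat) => 2)), Type1


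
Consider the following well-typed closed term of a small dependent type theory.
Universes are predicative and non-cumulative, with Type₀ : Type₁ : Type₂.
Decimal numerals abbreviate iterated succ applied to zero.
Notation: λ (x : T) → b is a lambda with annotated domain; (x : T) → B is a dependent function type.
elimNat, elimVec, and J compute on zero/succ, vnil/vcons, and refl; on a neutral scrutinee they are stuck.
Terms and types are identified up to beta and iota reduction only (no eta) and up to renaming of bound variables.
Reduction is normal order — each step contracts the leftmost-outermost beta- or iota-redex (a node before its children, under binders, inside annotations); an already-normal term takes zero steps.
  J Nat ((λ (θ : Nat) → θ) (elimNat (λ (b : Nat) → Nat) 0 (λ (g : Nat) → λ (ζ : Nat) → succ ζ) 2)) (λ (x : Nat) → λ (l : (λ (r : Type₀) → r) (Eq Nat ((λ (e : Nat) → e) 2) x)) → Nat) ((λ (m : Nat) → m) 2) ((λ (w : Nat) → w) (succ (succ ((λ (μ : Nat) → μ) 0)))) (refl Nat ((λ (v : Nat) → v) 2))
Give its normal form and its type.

reduced normal form:
  2
inferred type:
  Nat
observation: the leftmost-outermost redex is a J iota-redex, and normalization takes 2 steps.


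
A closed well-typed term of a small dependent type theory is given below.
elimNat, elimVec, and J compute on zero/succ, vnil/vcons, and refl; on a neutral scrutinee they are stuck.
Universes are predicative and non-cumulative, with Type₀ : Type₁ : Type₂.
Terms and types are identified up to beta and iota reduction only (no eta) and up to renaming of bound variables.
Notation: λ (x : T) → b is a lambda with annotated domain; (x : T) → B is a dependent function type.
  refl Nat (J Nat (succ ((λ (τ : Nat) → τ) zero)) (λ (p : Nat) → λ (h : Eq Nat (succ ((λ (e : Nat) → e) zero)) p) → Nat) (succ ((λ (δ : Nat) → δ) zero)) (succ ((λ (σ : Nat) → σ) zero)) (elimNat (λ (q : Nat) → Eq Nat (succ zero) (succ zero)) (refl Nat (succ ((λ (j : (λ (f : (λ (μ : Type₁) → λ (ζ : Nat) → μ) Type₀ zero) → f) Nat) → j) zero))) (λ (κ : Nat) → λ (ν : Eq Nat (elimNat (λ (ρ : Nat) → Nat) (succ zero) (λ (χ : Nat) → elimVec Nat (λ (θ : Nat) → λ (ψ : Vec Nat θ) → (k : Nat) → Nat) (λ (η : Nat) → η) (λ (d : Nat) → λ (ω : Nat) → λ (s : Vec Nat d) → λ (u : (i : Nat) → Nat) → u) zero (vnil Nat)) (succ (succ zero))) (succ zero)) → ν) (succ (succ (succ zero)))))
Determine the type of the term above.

inferred type:
  Eq Nat (succ zero) (succ zero)


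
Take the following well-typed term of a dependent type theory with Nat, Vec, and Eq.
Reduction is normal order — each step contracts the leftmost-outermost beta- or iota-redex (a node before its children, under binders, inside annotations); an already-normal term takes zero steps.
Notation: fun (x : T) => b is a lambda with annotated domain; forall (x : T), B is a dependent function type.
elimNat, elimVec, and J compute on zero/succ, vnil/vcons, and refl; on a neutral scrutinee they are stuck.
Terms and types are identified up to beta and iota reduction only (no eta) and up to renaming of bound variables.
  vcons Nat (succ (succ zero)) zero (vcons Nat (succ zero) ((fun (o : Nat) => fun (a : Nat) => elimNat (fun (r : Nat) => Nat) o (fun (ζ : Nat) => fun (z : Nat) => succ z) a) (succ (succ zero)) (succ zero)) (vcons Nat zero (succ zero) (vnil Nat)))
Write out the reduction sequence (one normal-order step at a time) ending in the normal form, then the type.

reduction (normal order):
  vcons Nat (succ (succ zero)) zero (vcons Nat (succ zero) ((fun (o : Nat) => fun (a : Nat) => elimNat (fun (r : Nat) => Nat) o (fun (ζ : Nat) => fun (z : Nat) => succ z) a) (succ (succ zero)) (succ zero)) (vcons Nat zero (succ zero) (vnil Nat)))
  ~> vcons Nat (succ (succ zero)) zero (vcons Nat (succ zero) ((fun (o : Nat) => elimNat (fun (a : Nat) => Nat) (succ (succ zero)) (fun (r : Nat) => fun (ζ : Nat) => succ ζ) o) (succ zero)) (vcons Nat zero (succ zero) (vnil Nat)))
  ~> vcons Nat (succ (succ zero)) zero (vcons Nat (succ zero) (elimNat (fun (o : Nat) => Nat) (succ (succ zero)) (fun (a : Nat) => fun (r : Nat) => succ r) (succ zero)) (vcons Nat zero (succ zero) (vnil Nat)))
  ~> vcons Nat (succ (succ zero)) zero (vcons Nat (succ zero) ((fun (o : Nat) => fun (a : Nat) => succ a) zero (elimNat (fun (r : Nat) => Nat) (succ (succ zero)) (fun (ζ : Nat) => fun (z : Nat) => succ z) zero)) (vcons Nat zero (succ zero) (vnil Nat)))
  ~> vcons Nat (succ (succ zero)) zero (vcons Nat (succ zero) ((fun (o : Nat) => succ o) (elimNat (fun (a : Nat) => Nat) (succ (succ zero)) (fun (r : Nat) => fun (ζ : Nat) => succ ζ) zero)) (vcons Nat zero (succ zero) (vnil Nat)))
  ~> vcons Nat (succ (succ zero)) zero (vcons Nat (succ zero) (succ (elimNat (fun (o : Nat) => Nat) (succ (succ zero)) (fun (a : Nat) => fun (r : Nat) => succ r) zero)) (vcons Nat zero (succ zero) (vnil Nat)))
  ~> vcons Nat (succ (succ zero)) zero (vcons Nat (succ zero) (succ (succ (succ zero))) (vcons Nat zero (succ zero) (vnil Nat)))
the term's type:
  Vec Nat (succ (succ (succ zero)))


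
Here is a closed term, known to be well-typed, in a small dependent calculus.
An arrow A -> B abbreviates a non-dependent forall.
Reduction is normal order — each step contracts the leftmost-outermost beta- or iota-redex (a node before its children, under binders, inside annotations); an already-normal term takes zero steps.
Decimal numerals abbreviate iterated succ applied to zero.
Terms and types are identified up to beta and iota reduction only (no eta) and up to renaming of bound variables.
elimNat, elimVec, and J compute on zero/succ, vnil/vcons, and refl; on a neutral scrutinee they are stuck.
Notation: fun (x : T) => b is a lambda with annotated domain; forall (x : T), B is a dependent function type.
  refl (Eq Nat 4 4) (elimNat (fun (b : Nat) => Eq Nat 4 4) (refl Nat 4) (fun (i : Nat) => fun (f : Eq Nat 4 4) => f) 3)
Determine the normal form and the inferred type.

reduced normal form:
  refl (Eq Nat 4 4) (refl Nat 4)
inferred type:
  Eq (Eq Nat 4 4) (refl Nat 4) (refl Nat 4)
observation: contracting an elimNat iota-redex first, the term normalizes in 10 steps.


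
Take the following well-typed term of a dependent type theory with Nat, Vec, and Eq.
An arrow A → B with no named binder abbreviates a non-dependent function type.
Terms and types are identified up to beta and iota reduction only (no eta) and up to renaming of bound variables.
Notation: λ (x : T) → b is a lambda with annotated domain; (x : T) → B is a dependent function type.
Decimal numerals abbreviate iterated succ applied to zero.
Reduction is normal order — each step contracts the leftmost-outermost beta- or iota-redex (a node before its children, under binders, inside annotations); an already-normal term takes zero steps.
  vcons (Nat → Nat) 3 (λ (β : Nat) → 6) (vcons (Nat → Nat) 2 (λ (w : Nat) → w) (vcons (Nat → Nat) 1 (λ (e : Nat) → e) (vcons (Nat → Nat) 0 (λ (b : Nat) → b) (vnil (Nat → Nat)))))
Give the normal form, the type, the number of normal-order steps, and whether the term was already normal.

normal form:
  vcons (Nat → Nat) 3 (λ (β : Nat) → 6) (vcons (Nat → Nat) 2 (λ (w : Nat) → w) (vcons (Nat → Nat) 1 (λ (e : Nat) → e) (vcons (Nat → Nat) 0 (λ (b : Nat) → b) (vnil (Nat → Nat)))))
type:
  Vec (Nat → Nat) 4
steps to reach normal form (normal order): 0
already normal: yes


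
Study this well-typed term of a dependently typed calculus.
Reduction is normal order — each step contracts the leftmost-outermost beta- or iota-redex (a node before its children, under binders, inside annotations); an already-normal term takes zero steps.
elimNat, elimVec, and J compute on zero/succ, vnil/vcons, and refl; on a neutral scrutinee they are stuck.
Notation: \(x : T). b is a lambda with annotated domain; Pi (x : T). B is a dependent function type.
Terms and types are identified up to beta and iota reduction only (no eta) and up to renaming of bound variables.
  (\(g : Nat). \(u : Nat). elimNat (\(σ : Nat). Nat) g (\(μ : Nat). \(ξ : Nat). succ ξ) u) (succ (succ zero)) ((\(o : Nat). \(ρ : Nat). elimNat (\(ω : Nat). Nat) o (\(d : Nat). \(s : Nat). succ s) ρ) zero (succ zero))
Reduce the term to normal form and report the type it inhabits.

reduced normal form:
  succ (succ (succ zero))
the term's type:
  Nat


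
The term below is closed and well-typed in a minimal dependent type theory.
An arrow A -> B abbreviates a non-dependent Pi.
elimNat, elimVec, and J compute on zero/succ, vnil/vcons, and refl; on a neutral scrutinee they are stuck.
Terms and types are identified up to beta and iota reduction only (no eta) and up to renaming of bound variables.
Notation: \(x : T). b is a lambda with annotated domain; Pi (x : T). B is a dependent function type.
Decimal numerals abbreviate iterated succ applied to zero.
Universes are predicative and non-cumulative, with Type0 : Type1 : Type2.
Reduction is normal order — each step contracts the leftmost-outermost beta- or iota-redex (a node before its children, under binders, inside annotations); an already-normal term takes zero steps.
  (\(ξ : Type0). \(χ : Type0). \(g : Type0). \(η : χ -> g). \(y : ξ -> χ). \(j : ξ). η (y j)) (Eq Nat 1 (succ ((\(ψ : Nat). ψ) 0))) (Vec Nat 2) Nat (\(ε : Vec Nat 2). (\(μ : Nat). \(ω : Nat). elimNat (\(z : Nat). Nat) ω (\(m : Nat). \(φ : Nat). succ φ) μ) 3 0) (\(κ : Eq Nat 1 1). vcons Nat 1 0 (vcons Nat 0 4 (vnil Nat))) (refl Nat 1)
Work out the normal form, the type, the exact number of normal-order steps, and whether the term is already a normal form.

normal form:
  3
type:
  Nat
reduction steps (normal order): 19
started in normal form: no
first redex: a beta-redex


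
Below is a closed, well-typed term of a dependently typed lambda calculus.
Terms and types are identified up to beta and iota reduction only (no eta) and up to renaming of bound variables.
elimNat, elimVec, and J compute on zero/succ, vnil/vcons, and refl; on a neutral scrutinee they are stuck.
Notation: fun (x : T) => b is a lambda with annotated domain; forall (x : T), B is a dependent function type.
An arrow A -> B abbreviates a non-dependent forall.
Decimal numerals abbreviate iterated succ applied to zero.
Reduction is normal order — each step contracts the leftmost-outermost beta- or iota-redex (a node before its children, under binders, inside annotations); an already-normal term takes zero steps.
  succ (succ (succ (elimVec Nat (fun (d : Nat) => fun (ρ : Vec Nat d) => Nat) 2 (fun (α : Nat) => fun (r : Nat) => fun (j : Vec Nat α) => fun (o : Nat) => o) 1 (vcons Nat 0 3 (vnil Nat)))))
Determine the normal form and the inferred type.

resulting normal form:
  5
the term's type:
  Nat


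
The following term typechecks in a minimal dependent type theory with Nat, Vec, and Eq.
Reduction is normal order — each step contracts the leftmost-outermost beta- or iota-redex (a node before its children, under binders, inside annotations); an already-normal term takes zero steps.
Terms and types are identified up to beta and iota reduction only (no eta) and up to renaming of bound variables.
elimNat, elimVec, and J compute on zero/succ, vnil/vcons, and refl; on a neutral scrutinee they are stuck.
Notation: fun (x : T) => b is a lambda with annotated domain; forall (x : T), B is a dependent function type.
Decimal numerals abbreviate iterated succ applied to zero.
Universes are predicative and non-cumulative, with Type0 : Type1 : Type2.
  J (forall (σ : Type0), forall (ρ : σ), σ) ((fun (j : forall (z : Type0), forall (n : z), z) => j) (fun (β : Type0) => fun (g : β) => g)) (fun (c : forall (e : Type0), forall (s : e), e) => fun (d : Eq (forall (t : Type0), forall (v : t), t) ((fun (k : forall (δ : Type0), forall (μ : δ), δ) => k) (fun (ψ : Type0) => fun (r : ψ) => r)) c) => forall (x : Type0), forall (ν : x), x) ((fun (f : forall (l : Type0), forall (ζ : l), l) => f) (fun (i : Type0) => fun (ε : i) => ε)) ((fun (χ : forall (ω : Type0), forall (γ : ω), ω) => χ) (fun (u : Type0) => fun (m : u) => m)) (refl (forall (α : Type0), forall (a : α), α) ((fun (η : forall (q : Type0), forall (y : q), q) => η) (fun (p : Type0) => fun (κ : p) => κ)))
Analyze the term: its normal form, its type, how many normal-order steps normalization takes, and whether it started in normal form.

reduced normal form:
  fun (σ : Type0) => fun (ρ : σ) => ρ
the term's type:
  forall (σ : Type0), forall (ρ : σ), σ
reduction steps (normal order): 2
started in normal form: no
first redex: a J iota-redex


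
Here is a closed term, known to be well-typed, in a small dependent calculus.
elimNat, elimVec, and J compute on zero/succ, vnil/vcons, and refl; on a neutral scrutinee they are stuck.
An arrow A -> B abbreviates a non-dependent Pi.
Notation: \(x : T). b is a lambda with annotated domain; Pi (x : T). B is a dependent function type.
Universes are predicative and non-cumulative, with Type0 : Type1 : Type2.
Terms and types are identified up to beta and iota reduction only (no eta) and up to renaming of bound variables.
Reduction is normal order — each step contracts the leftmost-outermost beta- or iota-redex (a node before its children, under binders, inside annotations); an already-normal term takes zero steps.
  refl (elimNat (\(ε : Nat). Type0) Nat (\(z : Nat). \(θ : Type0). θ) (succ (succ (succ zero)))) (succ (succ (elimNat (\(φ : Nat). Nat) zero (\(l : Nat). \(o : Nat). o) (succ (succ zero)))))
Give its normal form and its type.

resulting normal form:
  refl Nat (succ (succ zero))
inferred type:
  Eq Nat (succ (succ zero)) (succ (succ zero))
observation: the term reaches its normal form after 17 normal-order steps.


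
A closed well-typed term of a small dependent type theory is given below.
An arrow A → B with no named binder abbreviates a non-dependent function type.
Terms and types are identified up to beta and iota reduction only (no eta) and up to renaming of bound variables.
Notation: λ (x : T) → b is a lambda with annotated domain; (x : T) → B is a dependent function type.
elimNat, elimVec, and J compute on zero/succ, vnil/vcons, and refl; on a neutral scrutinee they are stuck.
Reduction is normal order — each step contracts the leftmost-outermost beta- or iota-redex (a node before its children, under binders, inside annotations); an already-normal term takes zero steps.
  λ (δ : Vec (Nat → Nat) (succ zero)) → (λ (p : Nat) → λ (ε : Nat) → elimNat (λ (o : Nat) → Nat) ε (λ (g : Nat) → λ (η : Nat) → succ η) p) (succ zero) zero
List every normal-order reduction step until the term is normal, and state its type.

reduction (normal order):
  λ (δ : Vec (Nat → Nat) (succ zero)) → (λ (p : Nat) → λ (ε : Nat) → elimNat (λ (o : Nat) → Nat) ε (λ (g : Nat) → λ (η : Nat) → succ η) p) (succ zero) zero
  ~> λ (δ : Vec (Nat → Nat) (succ zero)) → (λ (p : Nat) → elimNat (λ (ε : Nat) → Nat) p (λ (o : Nat) → λ (g : Nat) → succ g) (succ zero)) zero
  ~> λ (δ : Vec (Nat → Nat) (succ zero)) → elimNat (λ (p : Nat) → Nat) zero (λ (ε : Nat) → λ (o : Nat) → succ o) (succ zero)
  ~> λ (δ : Vec (Nat → Nat) (succ zero)) → (λ (p : Nat) → λ (ε : Nat) → succ ε) zero (elimNat (λ (o : Nat) → Nat) zero (λ (g : Nat) → λ (η : Nat) → succ η) zero)
  ~> λ (δ : Vec (Nat → Nat) (succ zero)) → (λ (p : Nat) → succ p) (elimNat (λ (ε : Nat) → Nat) zero (λ (o : Nat) → λ (g : Nat) → succ g) zero)
  ~> λ (δ : Vec (Nat → Nat) (succ zero)) → succ (elimNat (λ (p : Nat) → Nat) zero (λ (ε : Nat) → λ (o : Nat) → succ o) zero)
  ~> λ (δ : Vec (Nat → Nat) (succ zero)) → succ zero
type:
  Vec (Nat → Nat) (succ zero) → Nat


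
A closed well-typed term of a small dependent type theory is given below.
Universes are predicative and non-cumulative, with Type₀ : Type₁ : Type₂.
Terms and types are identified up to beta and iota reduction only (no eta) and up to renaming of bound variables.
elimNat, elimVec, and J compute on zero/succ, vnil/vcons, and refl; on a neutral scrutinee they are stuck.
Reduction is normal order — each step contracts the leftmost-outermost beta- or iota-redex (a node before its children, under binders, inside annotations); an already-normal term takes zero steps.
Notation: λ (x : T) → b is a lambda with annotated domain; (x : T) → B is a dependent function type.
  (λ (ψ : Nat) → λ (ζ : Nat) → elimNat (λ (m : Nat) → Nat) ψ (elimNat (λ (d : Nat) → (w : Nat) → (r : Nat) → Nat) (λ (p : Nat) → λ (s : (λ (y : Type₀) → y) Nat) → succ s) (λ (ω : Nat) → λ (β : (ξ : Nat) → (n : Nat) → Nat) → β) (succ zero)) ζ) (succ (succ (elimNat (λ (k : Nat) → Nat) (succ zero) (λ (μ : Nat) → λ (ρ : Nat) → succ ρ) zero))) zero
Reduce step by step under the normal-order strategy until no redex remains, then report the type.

reduction (normal order):
  (λ (ψ : Nat) → λ (ζ : Nat) → elimNat (λ (m : Nat) → Nat) ψ (elimNat (λ (d : Nat) → (w : Nat) → (r : Nat) → Nat) (λ (p : Nat) → λ (s : (λ (y : Type₀) → y) Nat) → succ s) (λ (ω : Nat) → λ (β : (ξ : Nat) → (n : Nat) → Nat) → β) (succ zero)) ζ) (succ (succ (elimNat (λ (k : Nat) → Nat) (succ zero) (λ (μ : Nat) → λ (ρ : Nat) → succ ρ) zero))) zero
  ~> (λ (ψ : Nat) → elimNat (λ (ζ : Nat) → Nat) (succ (succ (elimNat (λ (m : Nat) → Nat) (succ zero) (λ (d : Nat) → λ (w : Nat) → succ w) zero))) (elimNat (λ (r : Nat) → (p : Nat) → (s : Nat) → Nat) (λ (y : Nat) → λ (ω : (λ (β : Type₀) → β) Nat) → succ ω) (λ (ξ : Nat) → λ (n : (k : Nat) → (μ : Nat) → Nat) → n) (succ zero)) ψ) zero
  ~> elimNat (λ (ψ : Nat) → Nat) (succ (succ (elimNat (λ (ζ : Nat) → Nat) (succ zero) (λ (m : Nat) → λ (d : Nat) → succ d) zero))) (elimNat (λ (w : Nat) → (r : Nat) → (p : Nat) → Nat) (λ (s : Nat) → λ (y : (λ (ω : Type₀) → ω) Nat) → succ y) (λ (β : Nat) → λ (ξ : (n : Nat) → (k : Nat) → Nat) → ξ) (succ zero)) zero
  ~> succ (succ (elimNat (λ (ψ : Nat) → Nat) (succ zero) (λ (ζ : Nat) → λ (m : Nat) → succ m) zero))
  ~> succ (succ (succ zero))
the term's type:
  Nat


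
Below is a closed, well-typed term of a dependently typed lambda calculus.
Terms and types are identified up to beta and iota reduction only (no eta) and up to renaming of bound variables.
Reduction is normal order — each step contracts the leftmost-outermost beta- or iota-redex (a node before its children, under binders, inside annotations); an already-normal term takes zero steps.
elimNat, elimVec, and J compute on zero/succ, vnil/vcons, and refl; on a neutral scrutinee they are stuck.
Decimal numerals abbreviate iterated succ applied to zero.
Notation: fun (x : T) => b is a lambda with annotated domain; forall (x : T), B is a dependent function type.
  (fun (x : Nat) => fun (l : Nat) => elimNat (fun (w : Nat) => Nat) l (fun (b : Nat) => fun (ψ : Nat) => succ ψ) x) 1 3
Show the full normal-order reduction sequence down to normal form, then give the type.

normal-order reduction sequence:
  (fun (x : Nat) => fun (l : Nat) => elimNat (fun (w : Nat) => Nat) l (fun (b : Nat) => fun (ψ : Nat) => succ ψ) x) 1 3
  ~> (fun (x : Nat) => elimNat (fun (l : Nat) => Nat) x (fun (w : Nat) => fun (b : Nat) => succ b) 1) 3
  ~> elimNat (fun (x : Nat) => Nat) 3 (fun (l : Nat) => fun (w : Nat) => succ w) 1
  ~> (fun (x : Nat) => fun (l : Nat) => succ l) 0 (elimNat (fun (w : Nat) => Nat) 3 (fun (b : Nat) => fun (ψ : Nat) => succ ψ) 0)
  ~> (fun (x : Nat) => succ x) (elimNat (fun (l : Nat) => Nat) 3 (fun (w : Nat) => fun (b : Nat) => succ b) 0)
  ~> succ (elimNat (fun (x : Nat) => Nat) 3 (fun (l : Nat) => fun (w : Nat) => succ w) 0)
  ~> 4
the term's type:
  Nat


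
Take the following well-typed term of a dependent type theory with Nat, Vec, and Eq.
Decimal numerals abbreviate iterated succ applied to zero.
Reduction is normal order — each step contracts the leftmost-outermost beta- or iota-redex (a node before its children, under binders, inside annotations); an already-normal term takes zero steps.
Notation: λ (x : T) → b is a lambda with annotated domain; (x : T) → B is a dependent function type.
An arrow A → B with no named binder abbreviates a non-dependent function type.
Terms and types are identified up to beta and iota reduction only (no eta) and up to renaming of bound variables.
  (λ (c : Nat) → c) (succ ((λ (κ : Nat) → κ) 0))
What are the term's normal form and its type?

resulting normal form:
  1
the term's type:
  Nat


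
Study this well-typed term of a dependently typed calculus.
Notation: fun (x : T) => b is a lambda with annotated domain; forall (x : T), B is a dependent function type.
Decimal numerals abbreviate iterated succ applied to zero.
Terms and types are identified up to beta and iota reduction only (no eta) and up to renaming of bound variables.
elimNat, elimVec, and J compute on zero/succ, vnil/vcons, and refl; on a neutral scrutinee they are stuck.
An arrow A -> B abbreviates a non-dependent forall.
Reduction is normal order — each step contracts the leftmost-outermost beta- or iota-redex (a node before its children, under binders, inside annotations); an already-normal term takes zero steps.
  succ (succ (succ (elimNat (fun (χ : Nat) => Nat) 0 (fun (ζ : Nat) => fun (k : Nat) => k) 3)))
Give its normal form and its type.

resulting normal form:
  3
the term's type:
  Nat
observation: reduction starts at an elimNat iota-redex, and 10 normal-order steps reach the normal form.


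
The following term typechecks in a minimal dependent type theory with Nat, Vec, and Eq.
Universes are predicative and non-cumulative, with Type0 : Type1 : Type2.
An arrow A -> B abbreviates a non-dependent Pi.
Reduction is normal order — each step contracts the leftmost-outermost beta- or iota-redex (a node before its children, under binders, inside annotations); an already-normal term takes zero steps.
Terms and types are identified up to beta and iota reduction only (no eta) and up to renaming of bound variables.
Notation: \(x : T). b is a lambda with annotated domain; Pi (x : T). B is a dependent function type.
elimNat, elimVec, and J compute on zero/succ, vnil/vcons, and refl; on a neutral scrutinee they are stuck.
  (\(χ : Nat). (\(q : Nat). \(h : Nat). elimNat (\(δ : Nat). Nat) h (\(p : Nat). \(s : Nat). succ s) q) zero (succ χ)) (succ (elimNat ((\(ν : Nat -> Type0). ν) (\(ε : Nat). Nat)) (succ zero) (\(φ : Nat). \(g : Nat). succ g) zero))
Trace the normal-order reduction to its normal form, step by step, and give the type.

normal-order reduction:
  (\(χ : Nat). (\(q : Nat). \(h : Nat). elimNat (\(δ : Nat). Nat) h (\(p : Nat). \(s : Nat). succ s) q) zero (succ χ)) (succ (elimNat ((\(ν : Nat -> Type0). ν) (\(ε : Nat). Nat)) (succ zero) (\(φ : Nat). \(g : Nat). succ g) zero))
  ~> (\(χ : Nat). \(q : Nat). elimNat (\(h : Nat). Nat) q (\(δ : Nat). \(p : Nat). succ p) χ) zero (succ (succ (elimNat ((\(s : Nat -> Type0). s) (\(ν : Nat). Nat)) (succ zero) (\(ε : Nat). \(φ : Nat). succ φ) zero)))
  ~> (\(χ : Nat). elimNat (\(q : Nat). Nat) χ (\(h : Nat). \(δ : Nat). succ δ) zero) (succ (succ (elimNat ((\(p : Nat -> Type0). p) (\(s : Nat). Nat)) (succ zero) (\(ν : Nat). \(ε : Nat). succ ε) zero)))
  ~> elimNat (\(χ : Nat). Nat) (succ (succ (elimNat ((\(q : Nat -> Type0). q) (\(h : Nat). Nat)) (succ zero) (\(δ : Nat). \(p : Nat). succ p) zero))) (\(s : Nat). \(ν : Nat). succ ν) zero
  ~> succ (succ (elimNat ((\(χ : Nat -> Type0). χ) (\(q : Nat). Nat)) (succ zero) (\(h : Nat). \(δ : Nat). succ δ) zero))
  ~> succ (succ (succ zero))
type:
  Nat
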